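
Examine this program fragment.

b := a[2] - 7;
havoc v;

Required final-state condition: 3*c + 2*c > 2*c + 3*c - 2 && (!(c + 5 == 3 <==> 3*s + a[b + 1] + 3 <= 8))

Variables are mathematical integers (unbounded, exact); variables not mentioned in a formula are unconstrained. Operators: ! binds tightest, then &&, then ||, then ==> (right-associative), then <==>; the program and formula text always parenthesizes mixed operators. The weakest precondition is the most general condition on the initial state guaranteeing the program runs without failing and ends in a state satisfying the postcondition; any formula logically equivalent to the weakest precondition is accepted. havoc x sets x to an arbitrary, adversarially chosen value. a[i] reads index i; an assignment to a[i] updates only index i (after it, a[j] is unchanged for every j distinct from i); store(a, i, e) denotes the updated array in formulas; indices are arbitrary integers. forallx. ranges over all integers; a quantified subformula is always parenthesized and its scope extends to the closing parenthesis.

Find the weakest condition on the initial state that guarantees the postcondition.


Working backward. After the program, the postcondition 3*c + 2*c > 2*c + 3*c - 2 && (!(c + 5 == 3 <==> 3*s + a[b + 1] + 3 <= 8)) must hold; in canonical form it is !(c == -2 <==> a[b + 1] + 3*s <= 5).
Before havoc v: !(c == -2 <==> a[b + 1] + 3*s <= 5)
Before b := a[2] - 7: !(c == -2 <==> a[a[2] - 6] + 3*s <= 5)
Answer: WP = !(c == -2 <==> a[a[2] - 6] + 3*s <= 5)


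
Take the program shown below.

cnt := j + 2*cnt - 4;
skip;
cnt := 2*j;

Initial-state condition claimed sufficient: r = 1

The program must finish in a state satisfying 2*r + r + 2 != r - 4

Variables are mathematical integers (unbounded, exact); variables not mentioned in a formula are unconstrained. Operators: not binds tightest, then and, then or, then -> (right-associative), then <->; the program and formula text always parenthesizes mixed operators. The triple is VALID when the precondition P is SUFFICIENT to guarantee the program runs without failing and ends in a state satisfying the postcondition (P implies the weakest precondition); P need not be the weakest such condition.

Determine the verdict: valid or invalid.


Working backward. After the program, the postcondition 2*r + r + 2 != r - 4 must hold; in canonical form it is 2*r != -6.
Before cnt := 2*j: 2*r != -6
Before skip: 2*r != -6
Before cnt := j + 2*cnt - 4: 2*r != -6
The weakest precondition is 2*r != -6.
Check whether r = 1 implies it.
Every state satisfying the precondition satisfies the weakest precondition: the implication holds.
Answer: valid


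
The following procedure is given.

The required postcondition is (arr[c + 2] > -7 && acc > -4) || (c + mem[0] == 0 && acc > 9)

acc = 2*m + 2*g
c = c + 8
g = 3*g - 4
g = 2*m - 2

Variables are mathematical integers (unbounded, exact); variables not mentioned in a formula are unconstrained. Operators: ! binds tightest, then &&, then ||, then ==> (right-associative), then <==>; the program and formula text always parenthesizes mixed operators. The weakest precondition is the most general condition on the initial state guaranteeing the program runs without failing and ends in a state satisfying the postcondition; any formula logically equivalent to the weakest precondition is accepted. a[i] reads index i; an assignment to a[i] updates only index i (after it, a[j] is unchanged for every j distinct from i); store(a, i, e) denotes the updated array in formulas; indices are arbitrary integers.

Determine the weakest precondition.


Working backward. After the program, the postcondition (arr[c + 2] > -7 && acc > -4) || (c + mem[0] == 0 && acc > 9) must hold; in canonical form it is (arr[c + 2] > -7 && acc > -4) || (mem[0] + c == 0 && acc > 9).
Before g := 2*m - 2: (arr[c + 2] > -7 && acc > -4) || (mem[0] + c == 0 && acc > 9)
Before g := 3*g - 4: (arr[c + 2] > -7 && acc > -4) || (mem[0] + c == 0 && acc > 9)
Before c := c + 8: (arr[c + 10] > -7 && acc > -4) || (mem[0] + c == -8 && acc > 9)
Before acc := 2*m + 2*g: (arr[c + 10] > -7 && 2*g + 2*m > -4) || (mem[0] + c == -8 && 2*g + 2*m > 9)
Answer: WP = (arr[c + 10] > -7 && 2*g + 2*m > -4) || (mem[0] + c == -8 && 2*g + 2*m > 9)


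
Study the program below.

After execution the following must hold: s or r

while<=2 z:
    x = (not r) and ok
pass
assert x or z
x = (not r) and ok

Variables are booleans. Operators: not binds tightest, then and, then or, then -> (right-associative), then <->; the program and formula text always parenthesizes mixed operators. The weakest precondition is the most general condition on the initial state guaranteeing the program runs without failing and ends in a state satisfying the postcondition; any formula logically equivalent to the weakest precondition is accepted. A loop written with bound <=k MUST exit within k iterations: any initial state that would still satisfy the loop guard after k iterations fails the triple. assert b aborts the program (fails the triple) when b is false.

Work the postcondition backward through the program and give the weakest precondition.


Working backward. After the program, s or r must hold.
Before x := (not r) and ok: s or r
Before assert x or z: (x or z) and (s or r)
Before skip: (x or z) and (s or r)
Before the loop (bound <=2), unroll the exhaustion recursion (WP_0 = exit-now case; WP_j = one more guarded iteration, up to j = 2):
  WP_0: (not z) and (x or z) and (s or r)
  WP_1: (z -> ((not z) and (((not r) and ok) or z) and (s or r))) and ((not z) -> ((x or z) and (s or r)))
  WP_2: (z -> ((z -> ((not z) and (((not r) and ok) or z) and (s or r))) and ((not z) -> ((((not r) and ok) or z) and (s or r))))) and ((not z) -> ((x or z) and (s or r)))
So before the loop: (z -> ((z -> ((not z) and (((not r) and ok) or z) and (s or r))) and ((not z) -> ((((not r) and ok) or z) and (s or r))))) and ((not z) -> ((x or z) and (s or r)))
Answer: WP = (z -> ((z -> ((not z) and (((not r) and ok) or z) and (s or r))) and ((not z) -> ((((not r) and ok) or z) and (s or r))))) and ((not z) -> ((x or z) and (s or r)))


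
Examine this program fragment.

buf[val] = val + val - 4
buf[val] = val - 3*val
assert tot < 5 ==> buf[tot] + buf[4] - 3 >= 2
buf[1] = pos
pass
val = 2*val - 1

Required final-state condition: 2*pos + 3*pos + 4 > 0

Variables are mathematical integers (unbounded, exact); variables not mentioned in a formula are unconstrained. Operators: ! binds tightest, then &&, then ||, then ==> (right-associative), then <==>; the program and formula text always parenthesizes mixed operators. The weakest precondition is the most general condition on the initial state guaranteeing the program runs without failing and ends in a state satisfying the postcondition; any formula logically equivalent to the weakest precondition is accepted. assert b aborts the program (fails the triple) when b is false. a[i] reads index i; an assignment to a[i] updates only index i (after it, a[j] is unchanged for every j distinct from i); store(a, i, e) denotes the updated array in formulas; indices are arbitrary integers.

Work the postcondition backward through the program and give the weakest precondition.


Working backward. After the program, the postcondition 2*pos + 3*pos + 4 > 0 must hold; in canonical form it is 5*pos > -4.
Before val := 2*val - 1: 5*pos > -4
Before skip: 5*pos > -4
Before buf[1] := pos: 5*pos > -4
Before assert tot < 5 ==> buf[tot] + buf[4] - 3 >= 2: (tot < 5 ==> buf[4] + buf[tot] >= 5) && 5*pos > -4
Before buf[val] := val - 3*val: (tot < 5 ==> store(buf, val, -2*val)[4] + store(buf, val, -2*val)[tot] >= 5) && 5*pos > -4
Before buf[val] := val + val - 4: (tot < 5 ==> store(store(buf, val, 2*val - 4), val, -2*val)[4] + store(store(buf, val, 2*val - 4), val, -2*val)[tot] >= 5) && 5*pos > -4
Answer: WP = (tot < 5 ==> store(store(buf, val, 2*val - 4), val, -2*val)[4] + store(store(buf, val, 2*val - 4), val, -2*val)[tot] >= 5) && 5*pos > -4


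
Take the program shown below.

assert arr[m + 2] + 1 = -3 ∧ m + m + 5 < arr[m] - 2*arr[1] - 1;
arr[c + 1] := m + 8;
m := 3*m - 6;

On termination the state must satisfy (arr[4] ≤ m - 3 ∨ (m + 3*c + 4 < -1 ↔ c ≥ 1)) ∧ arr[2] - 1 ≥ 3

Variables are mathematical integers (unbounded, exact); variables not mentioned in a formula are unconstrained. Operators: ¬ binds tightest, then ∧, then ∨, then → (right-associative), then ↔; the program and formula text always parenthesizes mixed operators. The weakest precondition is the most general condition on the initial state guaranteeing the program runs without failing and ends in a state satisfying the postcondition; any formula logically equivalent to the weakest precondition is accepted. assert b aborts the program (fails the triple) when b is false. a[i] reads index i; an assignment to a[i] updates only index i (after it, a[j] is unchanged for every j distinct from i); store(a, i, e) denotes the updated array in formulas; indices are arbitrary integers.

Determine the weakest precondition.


Working backward. After the program, the postcondition (arr[4] ≤ m - 3 ∨ (m + 3*c + 4 < -1 ↔ c ≥ 1)) ∧ arr[2] - 1 ≥ 3 must hold; in canonical form it is (arr[4] ≤ m - 3 ∨ (3*c + m < -5 ↔ c ≥ 1)) ∧ arr[2] ≥ 4.
Before m := 3*m - 6: (arr[4] ≤ 3*m - 9 ∨ (3*c + 3*m < 1 ↔ c ≥ 1)) ∧ arr[2] ≥ 4
Before arr[c + 1] := m + 8: (store(arr, c + 1, m + 8)[4] ≤ 3*m - 9 ∨ (3*c + 3*m < 1 ↔ c ≥ 1)) ∧ store(arr, c + 1, m + 8)[2] ≥ 4
Before assert arr[m + 2] + 1 = -3 ∧ m + m + 5 < arr[m] - 2*arr[1] - 1: arr[m + 2] = -4 ∧ 2*arr[1] + 2*m < arr[m] - 6 ∧ (store(arr, c + 1, m + 8)[4] ≤ 3*m - 9 ∨ (3*c + 3*m < 1 ↔ c ≥ 1)) ∧ store(arr, c + 1, m + 8)[2] ≥ 4
Answer: WP = arr[m + 2] = -4 ∧ 2*arr[1] + 2*m < arr[m] - 6 ∧ (store(arr, c + 1, m + 8)[4] ≤ 3*m - 9 ∨ (3*c + 3*m < 1 ↔ c ≥ 1)) ∧ store(arr, c + 1, m + 8)[2] ≥ 4


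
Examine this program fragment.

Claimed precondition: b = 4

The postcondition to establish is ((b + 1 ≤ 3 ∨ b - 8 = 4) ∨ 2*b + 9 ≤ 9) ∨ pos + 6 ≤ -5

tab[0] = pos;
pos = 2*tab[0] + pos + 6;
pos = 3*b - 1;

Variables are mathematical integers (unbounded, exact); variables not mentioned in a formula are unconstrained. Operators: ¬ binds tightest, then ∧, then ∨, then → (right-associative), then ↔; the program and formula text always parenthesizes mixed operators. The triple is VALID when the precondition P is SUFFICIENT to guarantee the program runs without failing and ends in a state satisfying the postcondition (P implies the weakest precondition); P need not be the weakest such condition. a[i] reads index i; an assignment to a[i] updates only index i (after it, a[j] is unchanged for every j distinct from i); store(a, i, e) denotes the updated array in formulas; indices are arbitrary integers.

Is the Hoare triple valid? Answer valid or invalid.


Working backward. After the program, the postcondition ((b + 1 ≤ 3 ∨ b - 8 = 4) ∨ 2*b + 9 ≤ 9) ∨ pos + 6 ≤ -5 must hold; in canonical form it is b ≤ 2 ∨ b = 12 ∨ 2*b ≤ 0 ∨ pos ≤ -11.
Before pos := 3*b - 1: b ≤ 2 ∨ b = 12 ∨ 2*b ≤ 0 ∨ 3*b ≤ -10
Before pos := 2*tab[0] + pos + 6: b ≤ 2 ∨ b = 12 ∨ 2*b ≤ 0 ∨ 3*b ≤ -10
Before tab[0] := pos: b ≤ 2 ∨ b = 12 ∨ 2*b ≤ 0 ∨ 3*b ≤ -10
The weakest precondition is b ≤ 2 ∨ b = 12 ∨ 2*b ≤ 0 ∨ 3*b ≤ -10.
Check whether b = 4 implies it.
Countermodel: at the initial state b = 4, the precondition holds but the weakest precondition fails.
Answer: invalid


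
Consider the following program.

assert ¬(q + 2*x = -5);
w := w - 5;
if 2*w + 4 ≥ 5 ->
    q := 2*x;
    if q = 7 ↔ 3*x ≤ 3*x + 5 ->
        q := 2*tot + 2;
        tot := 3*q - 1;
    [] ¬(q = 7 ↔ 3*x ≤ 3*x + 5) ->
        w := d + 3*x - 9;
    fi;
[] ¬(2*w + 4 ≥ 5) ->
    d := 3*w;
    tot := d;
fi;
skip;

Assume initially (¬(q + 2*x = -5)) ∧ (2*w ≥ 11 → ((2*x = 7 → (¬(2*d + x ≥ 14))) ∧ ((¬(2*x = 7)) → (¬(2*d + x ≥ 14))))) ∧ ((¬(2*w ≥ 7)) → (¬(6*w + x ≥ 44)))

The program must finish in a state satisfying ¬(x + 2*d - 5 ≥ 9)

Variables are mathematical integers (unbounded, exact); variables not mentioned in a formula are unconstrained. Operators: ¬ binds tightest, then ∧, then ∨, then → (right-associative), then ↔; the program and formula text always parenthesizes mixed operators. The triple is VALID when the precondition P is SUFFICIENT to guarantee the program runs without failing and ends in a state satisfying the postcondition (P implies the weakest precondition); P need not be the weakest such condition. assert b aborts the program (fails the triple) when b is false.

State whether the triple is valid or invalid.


Working backward. After the program, the postcondition ¬(x + 2*d - 5 ≥ 9) must hold; in canonical form it is ¬(2*d + x ≥ 14).
Before skip: ¬(2*d + x ≥ 14)
Then branch requires (2*x = 7 → (¬(2*d + x ≥ 14))) ∧ ((¬(2*x = 7)) → (¬(2*d + x ≥ 14))); else branch requires ¬(6*w + x ≥ 14).
Before the if: (2*w ≥ 1 → ((2*x = 7 → (¬(2*d + x ≥ 14))) ∧ ((¬(2*x = 7)) → (¬(2*d + x ≥ 14))))) ∧ ((¬(2*w ≥ 1)) → (¬(6*w + x ≥ 14)))
Before w := w - 5: (2*w ≥ 11 → ((2*x = 7 → (¬(2*d + x ≥ 14))) ∧ ((¬(2*x = 7)) → (¬(2*d + x ≥ 14))))) ∧ ((¬(2*w ≥ 11)) → (¬(6*w + x ≥ 44)))
Before assert ¬(q + 2*x = -5): (¬(q + 2*x = -5)) ∧ (2*w ≥ 11 → ((2*x = 7 → (¬(2*d + x ≥ 14))) ∧ ((¬(2*x = 7)) → (¬(2*d + x ≥ 14))))) ∧ ((¬(2*w ≥ 11)) → (¬(6*w + x ≥ 44)))
The weakest precondition is (¬(q + 2*x = -5)) ∧ (2*w ≥ 11 → ((2*x = 7 → (¬(2*d + x ≥ 14))) ∧ ((¬(2*x = 7)) → (¬(2*d + x ≥ 14))))) ∧ ((¬(2*w ≥ 11)) → (¬(6*w + x ≥ 44))).
Check whether (¬(q + 2*x = -5)) ∧ (2*w ≥ 11 → ((2*x = 7 → (¬(2*d + x ≥ 14))) ∧ ((¬(2*x = 7)) → (¬(2*d + x ≥ 14))))) ∧ ((¬(2*w ≥ 7)) → (¬(6*w + x ≥ 44))) implies it.
Countermodel: at the initial state d = 0, q = -44, w = 4, x = 20, the precondition holds but the weakest precondition fails.
Answer: invalid


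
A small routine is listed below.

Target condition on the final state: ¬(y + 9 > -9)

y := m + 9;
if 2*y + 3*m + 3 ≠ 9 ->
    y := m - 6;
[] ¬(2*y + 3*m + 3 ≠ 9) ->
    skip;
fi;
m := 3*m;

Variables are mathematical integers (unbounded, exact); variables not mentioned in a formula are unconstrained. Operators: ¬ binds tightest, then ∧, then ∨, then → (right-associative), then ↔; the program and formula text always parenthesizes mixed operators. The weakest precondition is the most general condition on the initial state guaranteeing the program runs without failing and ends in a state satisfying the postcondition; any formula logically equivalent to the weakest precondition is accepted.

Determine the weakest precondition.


Working backward. After the program, the postcondition ¬(y + 9 > -9) must hold; in canonical form it is ¬(y > -18).
Before m := 3*m: ¬(y > -18)
Then branch requires ¬(m > -12); else branch requires ¬(y > -18).
Before the if: (3*m + 2*y ≠ 6 → (¬(m > -12))) ∧ ((¬(3*m + 2*y ≠ 6)) → (¬(y > -18)))
Before y := m + 9: (5*m ≠ -12 → (¬(m > -12))) ∧ ((¬(5*m ≠ -12)) → (¬(m > -27)))
Answer: WP = (5*m ≠ -12 → (¬(m > -12))) ∧ ((¬(5*m ≠ -12)) → (¬(m > -27)))


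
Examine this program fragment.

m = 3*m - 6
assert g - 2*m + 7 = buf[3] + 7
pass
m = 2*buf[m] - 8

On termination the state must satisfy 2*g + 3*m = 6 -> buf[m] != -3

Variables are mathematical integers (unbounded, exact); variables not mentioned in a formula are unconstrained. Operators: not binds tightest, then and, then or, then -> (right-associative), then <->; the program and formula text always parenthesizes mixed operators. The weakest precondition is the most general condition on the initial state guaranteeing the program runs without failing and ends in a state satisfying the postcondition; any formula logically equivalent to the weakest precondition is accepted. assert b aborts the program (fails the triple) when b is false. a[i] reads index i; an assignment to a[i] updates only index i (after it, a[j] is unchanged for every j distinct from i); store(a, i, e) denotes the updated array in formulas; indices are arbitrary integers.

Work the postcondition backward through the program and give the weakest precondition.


Working backward. After the program, 2*g + 3*m = 6 -> buf[m] != -3 must hold.
Before m := 2*buf[m] - 8: 6*buf[m] + 2*g = 30 -> buf[2*buf[m] - 8] != -3
Before skip: 6*buf[m] + 2*g = 30 -> buf[2*buf[m] - 8] != -3
Before assert g - 2*m + 7 = buf[3] + 7: g = buf[3] + 2*m and (6*buf[m] + 2*g = 30 -> buf[2*buf[m] - 8] != -3)
Before m := 3*m - 6: g = buf[3] + 6*m - 12 and (6*buf[3*m - 6] + 2*g = 30 -> buf[2*buf[3*m - 6] - 8] != -3)
Answer: WP = g = buf[3] + 6*m - 12 and (6*buf[3*m - 6] + 2*g = 30 -> buf[2*buf[3*m - 6] - 8] != -3)


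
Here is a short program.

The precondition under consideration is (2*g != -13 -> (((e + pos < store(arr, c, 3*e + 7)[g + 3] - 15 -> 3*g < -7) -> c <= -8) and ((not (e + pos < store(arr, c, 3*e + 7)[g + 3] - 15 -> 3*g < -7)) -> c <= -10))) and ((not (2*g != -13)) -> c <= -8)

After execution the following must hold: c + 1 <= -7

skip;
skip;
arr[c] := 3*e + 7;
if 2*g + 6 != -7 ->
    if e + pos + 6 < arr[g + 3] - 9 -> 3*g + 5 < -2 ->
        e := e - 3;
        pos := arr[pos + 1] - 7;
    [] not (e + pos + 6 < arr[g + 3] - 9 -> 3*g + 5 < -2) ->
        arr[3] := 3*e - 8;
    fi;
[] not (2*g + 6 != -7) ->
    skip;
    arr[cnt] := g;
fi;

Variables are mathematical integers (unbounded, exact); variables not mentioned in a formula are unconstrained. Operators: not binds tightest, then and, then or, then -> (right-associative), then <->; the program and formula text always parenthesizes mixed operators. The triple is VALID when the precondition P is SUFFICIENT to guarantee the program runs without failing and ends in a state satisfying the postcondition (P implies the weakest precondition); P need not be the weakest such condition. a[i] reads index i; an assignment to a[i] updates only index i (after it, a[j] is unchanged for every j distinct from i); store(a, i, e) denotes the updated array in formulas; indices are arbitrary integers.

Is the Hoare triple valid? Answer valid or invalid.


Working backward. After the program, the postcondition c + 1 <= -7 must hold; in canonical form it is c <= -8.
Then branch requires ((e + pos < arr[g + 3] - 15 -> 3*g < -7) -> c <= -8) and ((not (e + pos < arr[g + 3] - 15 -> 3*g < -7)) -> c <= -8); else branch requires c <= -8.
Before the if: (2*g != -13 -> (((e + pos < arr[g + 3] - 15 -> 3*g < -7) -> c <= -8) and ((not (e + pos < arr[g + 3] - 15 -> 3*g < -7)) -> c <= -8))) and ((not (2*g != -13)) -> c <= -8)
Before arr[c] := 3*e + 7: (2*g != -13 -> (((e + pos < store(arr, c, 3*e + 7)[g + 3] - 15 -> 3*g < -7) -> c <= -8) and ((not (e + pos < store(arr, c, 3*e + 7)[g + 3] - 15 -> 3*g < -7)) -> c <= -8))) and ((not (2*g != -13)) -> c <= -8)
Before skip: (2*g != -13 -> (((e + pos < store(arr, c, 3*e + 7)[g + 3] - 15 -> 3*g < -7) -> c <= -8) and ((not (e + pos < store(arr, c, 3*e + 7)[g + 3] - 15 -> 3*g < -7)) -> c <= -8))) and ((not (2*g != -13)) -> c <= -8)
Before skip: (2*g != -13 -> (((e + pos < store(arr, c, 3*e + 7)[g + 3] - 15 -> 3*g < -7) -> c <= -8) and ((not (e + pos < store(arr, c, 3*e + 7)[g + 3] - 15 -> 3*g < -7)) -> c <= -8))) and ((not (2*g != -13)) -> c <= -8)
The weakest precondition is (2*g != -13 -> (((e + pos < store(arr, c, 3*e + 7)[g + 3] - 15 -> 3*g < -7) -> c <= -8) and ((not (e + pos < store(arr, c, 3*e + 7)[g + 3] - 15 -> 3*g < -7)) -> c <= -8))) and ((not (2*g != -13)) -> c <= -8).
Check whether (2*g != -13 -> (((e + pos < store(arr, c, 3*e + 7)[g + 3] - 15 -> 3*g < -7) -> c <= -8) and ((not (e + pos < store(arr, c, 3*e + 7)[g + 3] - 15 -> 3*g < -7)) -> c <= -10))) and ((not (2*g != -13)) -> c <= -8) implies it.
Every state satisfying the precondition satisfies the weakest precondition: the implication holds.
Answer: valid


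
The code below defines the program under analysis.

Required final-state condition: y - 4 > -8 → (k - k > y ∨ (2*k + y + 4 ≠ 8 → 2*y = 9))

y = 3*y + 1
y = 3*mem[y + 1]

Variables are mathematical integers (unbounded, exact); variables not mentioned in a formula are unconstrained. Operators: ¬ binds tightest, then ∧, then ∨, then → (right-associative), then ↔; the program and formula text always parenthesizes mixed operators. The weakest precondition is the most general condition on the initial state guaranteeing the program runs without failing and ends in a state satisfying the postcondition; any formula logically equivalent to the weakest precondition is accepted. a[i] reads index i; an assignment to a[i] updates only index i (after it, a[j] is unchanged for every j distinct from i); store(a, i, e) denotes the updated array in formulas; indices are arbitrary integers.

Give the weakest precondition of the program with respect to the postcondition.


Working backward. After the program, the postcondition y - 4 > -8 → (k - k > y ∨ (2*k + y + 4 ≠ 8 → 2*y = 9)) must hold; in canonical form it is y > -4 → (y < 0 ∨ (2*k + y ≠ 4 → 2*y = 9)).
Before y := 3*mem[y + 1]: 3*mem[y + 1] > -4 → (3*mem[y + 1] < 0 ∨ (3*mem[y + 1] + 2*k ≠ 4 → 6*mem[y + 1] = 9))
Before y := 3*y + 1: 3*mem[3*y + 2] > -4 → (3*mem[3*y + 2] < 0 ∨ (3*mem[3*y + 2] + 2*k ≠ 4 → 6*mem[3*y + 2] = 9))
Answer: WP = 3*mem[3*y + 2] > -4 → (3*mem[3*y + 2] < 0 ∨ (3*mem[3*y + 2] + 2*k ≠ 4 → 6*mem[3*y + 2] = 9))


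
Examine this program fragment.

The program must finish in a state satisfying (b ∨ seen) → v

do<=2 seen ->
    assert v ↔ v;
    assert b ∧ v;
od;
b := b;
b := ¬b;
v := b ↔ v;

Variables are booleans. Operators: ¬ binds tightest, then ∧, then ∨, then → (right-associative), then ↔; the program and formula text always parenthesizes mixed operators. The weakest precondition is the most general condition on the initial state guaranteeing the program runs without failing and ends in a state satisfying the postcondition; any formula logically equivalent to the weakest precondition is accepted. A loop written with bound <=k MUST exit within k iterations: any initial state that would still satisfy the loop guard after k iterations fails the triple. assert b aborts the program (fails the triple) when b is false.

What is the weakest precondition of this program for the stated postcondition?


Working backward. After the program, (b ∨ seen) → v must hold.
Before v := b ↔ v: (b ∨ seen) → (b ↔ v)
Before b := ¬b: ((¬b) ∨ seen) → ((¬b) ↔ v)
Before b := b: ((¬b) ∨ seen) → ((¬b) ↔ v)
Before the loop (bound <=2), unroll the exhaustion recursion (WP_0 = exit-now case; WP_j = one more guarded iteration, up to j = 2):
  WP_0: (¬seen) ∧ (((¬b) ∨ seen) → ((¬b) ↔ v))
  WP_1: (seen → (b ∧ v ∧ (¬seen) ∧ (((¬b) ∨ seen) → ((¬b) ↔ v)))) ∧ ((¬seen) → (((¬b) ∨ seen) → ((¬b) ↔ v)))
  WP_2: (seen → (b ∧ v ∧ (seen → (b ∧ v ∧ (¬seen) ∧ (((¬b) ∨ seen) → ((¬b) ↔ v)))) ∧ ((¬seen) → (((¬b) ∨ seen) → ((¬b) ↔ v))))) ∧ ((¬seen) → (((¬b) ∨ seen) → ((¬b) ↔ v)))
So before the loop: (seen → (b ∧ v ∧ (seen → (b ∧ v ∧ (¬seen) ∧ (((¬b) ∨ seen) → ((¬b) ↔ v)))) ∧ ((¬seen) → (((¬b) ∨ seen) → ((¬b) ↔ v))))) ∧ ((¬seen) → (((¬b) ∨ seen) → ((¬b) ↔ v)))
Answer: WP = (seen → (b ∧ v ∧ (seen → (b ∧ v ∧ (¬seen) ∧ (((¬b) ∨ seen) → ((¬b) ↔ v)))) ∧ ((¬seen) → (((¬b) ∨ seen) → ((¬b) ↔ v))))) ∧ ((¬seen) → (((¬b) ∨ seen) → ((¬b) ↔ v)))


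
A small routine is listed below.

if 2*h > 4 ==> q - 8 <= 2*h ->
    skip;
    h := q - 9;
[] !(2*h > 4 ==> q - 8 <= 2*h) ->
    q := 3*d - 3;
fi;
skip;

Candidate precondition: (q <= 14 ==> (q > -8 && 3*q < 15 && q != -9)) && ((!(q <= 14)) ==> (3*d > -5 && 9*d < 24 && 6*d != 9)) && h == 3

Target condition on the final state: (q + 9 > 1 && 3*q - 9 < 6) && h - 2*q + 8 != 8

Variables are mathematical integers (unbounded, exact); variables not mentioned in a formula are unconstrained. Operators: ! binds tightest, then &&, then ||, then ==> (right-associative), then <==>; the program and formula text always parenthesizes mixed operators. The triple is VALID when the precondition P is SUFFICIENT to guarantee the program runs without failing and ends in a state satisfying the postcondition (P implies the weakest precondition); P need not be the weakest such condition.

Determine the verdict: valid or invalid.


Working backward. After the program, the postcondition (q + 9 > 1 && 3*q - 9 < 6) && h - 2*q + 8 != 8 must hold; in canonical form it is q > -8 && 3*q < 15 && h != 2*q.
Before skip: q > -8 && 3*q < 15 && h != 2*q
Then branch requires q > -8 && 3*q < 15 && q != -9; else branch requires 3*d > -5 && 9*d < 24 && h != 6*d - 6.
Before the if: ((2*h > 4 ==> q <= 2*h + 8) ==> (q > -8 && 3*q < 15 && q != -9)) && ((!(2*h > 4 ==> q <= 2*h + 8)) ==> (3*d > -5 && 9*d < 24 && h != 6*d - 6))
The weakest precondition is ((2*h > 4 ==> q <= 2*h + 8) ==> (q > -8 && 3*q < 15 && q != -9)) && ((!(2*h > 4 ==> q <= 2*h + 8)) ==> (3*d > -5 && 9*d < 24 && h != 6*d - 6)).
Check whether (q <= 14 ==> (q > -8 && 3*q < 15 && q != -9)) && ((!(q <= 14)) ==> (3*d > -5 && 9*d < 24 && 6*d != 9)) && h == 3 implies it.
Every state satisfying the precondition satisfies the weakest precondition: the implication holds.
Answer: valid


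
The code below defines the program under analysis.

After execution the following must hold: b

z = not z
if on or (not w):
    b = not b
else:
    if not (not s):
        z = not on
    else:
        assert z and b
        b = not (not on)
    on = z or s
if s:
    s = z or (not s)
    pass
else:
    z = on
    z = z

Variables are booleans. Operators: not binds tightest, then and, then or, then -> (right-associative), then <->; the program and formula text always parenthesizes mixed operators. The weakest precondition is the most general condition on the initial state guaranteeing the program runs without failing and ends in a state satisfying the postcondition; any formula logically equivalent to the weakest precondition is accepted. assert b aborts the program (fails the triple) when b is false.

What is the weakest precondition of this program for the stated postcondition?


Working backward. After the program, b must hold.
Then branch requires b; else branch requires b.
Before the if: (s -> b) and ((not s) -> b)
Then branch requires (s -> (not b)) and ((not s) -> (not b)); else branch requires (s -> ((s -> b) and ((not s) -> b))) and ((not s) -> (z and b and (s -> on) and ((not s) -> on))).
Before the if: ((on or (not w)) -> ((s -> (not b)) and ((not s) -> (not b)))) and ((not (on or (not w))) -> ((s -> ((s -> b) and ((not s) -> b))) and ((not s) -> (z and b and (s -> on) and ((not s) -> on)))))
Before z := not z: ((on or (not w)) -> ((s -> (not b)) and ((not s) -> (not b)))) and ((not (on or (not w))) -> ((s -> ((s -> b) and ((not s) -> b))) and ((not s) -> ((not z) and b and (s -> on) and ((not s) -> on)))))
Answer: WP = ((on or (not w)) -> ((s -> (not b)) and ((not s) -> (not b)))) and ((not (on or (not w))) -> ((s -> ((s -> b) and ((not s) -> b))) and ((not s) -> ((not z) and b and (s -> on) and ((not s) -> on)))))


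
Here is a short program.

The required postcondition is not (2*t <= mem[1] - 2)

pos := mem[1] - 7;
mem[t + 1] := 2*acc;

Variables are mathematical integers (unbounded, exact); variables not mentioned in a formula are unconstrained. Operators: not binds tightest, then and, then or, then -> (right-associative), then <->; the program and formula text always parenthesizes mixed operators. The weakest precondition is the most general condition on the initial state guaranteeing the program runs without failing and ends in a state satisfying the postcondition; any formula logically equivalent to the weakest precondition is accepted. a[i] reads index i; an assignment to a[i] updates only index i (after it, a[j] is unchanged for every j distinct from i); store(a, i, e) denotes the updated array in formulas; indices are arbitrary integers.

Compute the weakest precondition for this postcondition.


Working backward. After the program, not (2*t <= mem[1] - 2) must hold.
Before mem[t + 1] := 2*acc: not (2*t <= store(mem, t + 1, 2*acc)[1] - 2)
Before pos := mem[1] - 7: not (2*t <= store(mem, t + 1, 2*acc)[1] - 2)
Answer: WP = not (2*t <= store(mem, t + 1, 2*acc)[1] - 2)


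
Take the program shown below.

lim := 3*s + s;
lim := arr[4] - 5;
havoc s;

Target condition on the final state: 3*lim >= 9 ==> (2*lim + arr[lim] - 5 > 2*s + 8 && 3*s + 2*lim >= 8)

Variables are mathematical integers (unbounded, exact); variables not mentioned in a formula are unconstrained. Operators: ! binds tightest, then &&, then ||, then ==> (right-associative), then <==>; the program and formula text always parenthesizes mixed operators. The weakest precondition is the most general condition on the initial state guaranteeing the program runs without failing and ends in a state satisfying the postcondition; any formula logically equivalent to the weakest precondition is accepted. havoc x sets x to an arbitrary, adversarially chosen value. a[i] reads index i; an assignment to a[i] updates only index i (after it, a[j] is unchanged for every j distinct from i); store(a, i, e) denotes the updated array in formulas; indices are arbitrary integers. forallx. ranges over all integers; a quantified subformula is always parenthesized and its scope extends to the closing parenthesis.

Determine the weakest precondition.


Working backward. After the program, the postcondition 3*lim >= 9 ==> (2*lim + arr[lim] - 5 > 2*s + 8 && 3*s + 2*lim >= 8) must hold; in canonical form it is 3*lim >= 9 ==> (arr[lim] + 2*lim > 2*s + 13 && 2*lim + 3*s >= 8).
Before havoc s: forall s_1. (3*lim >= 9 ==> (arr[lim] + 2*lim > 2*s_1 + 13 && 2*lim + 3*s_1 >= 8))
Before lim := arr[4] - 5: forall s_1. (3*arr[4] >= 24 ==> (2*arr[4] + arr[arr[4] - 5] > 2*s_1 + 23 && 2*arr[4] + 3*s_1 >= 18))
Before lim := 3*s + s: forall s_1. (3*arr[4] >= 24 ==> (2*arr[4] + arr[arr[4] - 5] > 2*s_1 + 23 && 2*arr[4] + 3*s_1 >= 18))
Answer: WP = forall s_1. (3*arr[4] >= 24 ==> (2*arr[4] + arr[arr[4] - 5] > 2*s_1 + 23 && 2*arr[4] + 3*s_1 >= 18))


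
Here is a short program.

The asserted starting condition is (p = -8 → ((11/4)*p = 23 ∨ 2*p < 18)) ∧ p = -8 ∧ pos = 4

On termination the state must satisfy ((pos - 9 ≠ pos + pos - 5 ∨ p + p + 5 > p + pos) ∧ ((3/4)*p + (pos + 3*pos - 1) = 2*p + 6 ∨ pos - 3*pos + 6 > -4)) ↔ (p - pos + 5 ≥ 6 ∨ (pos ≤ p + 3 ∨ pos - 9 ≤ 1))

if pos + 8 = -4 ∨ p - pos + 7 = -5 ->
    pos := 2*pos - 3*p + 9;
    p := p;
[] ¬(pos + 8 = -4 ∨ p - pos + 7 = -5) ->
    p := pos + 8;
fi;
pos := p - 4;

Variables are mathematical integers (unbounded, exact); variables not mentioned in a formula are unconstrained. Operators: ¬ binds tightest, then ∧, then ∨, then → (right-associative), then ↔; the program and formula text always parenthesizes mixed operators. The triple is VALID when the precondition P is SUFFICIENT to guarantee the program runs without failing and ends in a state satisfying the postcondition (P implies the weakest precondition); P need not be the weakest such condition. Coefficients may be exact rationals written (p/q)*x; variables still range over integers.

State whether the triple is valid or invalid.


Working backward. After the program, the postcondition ((pos - 9 ≠ pos + pos - 5 ∨ p + p + 5 > p + pos) ∧ ((3/4)*p + (pos + 3*pos - 1) = 2*p + 6 ∨ pos - 3*pos + 6 > -4)) ↔ (p - pos + 5 ≥ 6 ∨ (pos ≤ p + 3 ∨ pos - 9 ≤ 1)) must hold; in canonical form it is ((pos ≠ -4 ∨ p > pos - 5) ∧ (4*pos = (5/4)*p + 7 ∨ 2*pos < 10)) ↔ (p ≥ pos + 1 ∨ pos ≤ p + 3 ∨ pos ≤ 10).
Before pos := p - 4: (11/4)*p = 23 ∨ 2*p < 18
Then branch requires (11/4)*p = 23 ∨ 2*p < 18; else branch requires (11/4)*pos = 1 ∨ 2*pos < 2.
Before the if: ((pos = -12 ∨ p = pos - 12) → ((11/4)*p = 23 ∨ 2*p < 18)) ∧ ((¬(pos = -12 ∨ p = pos - 12)) → ((11/4)*pos = 1 ∨ 2*pos < 2))
The weakest precondition is ((pos = -12 ∨ p = pos - 12) → ((11/4)*p = 23 ∨ 2*p < 18)) ∧ ((¬(pos = -12 ∨ p = pos - 12)) → ((11/4)*pos = 1 ∨ 2*pos < 2)).
Check whether (p = -8 → ((11/4)*p = 23 ∨ 2*p < 18)) ∧ p = -8 ∧ pos = 4 implies it.
Every state satisfying the precondition satisfies the weakest precondition: the implication holds.
Answer: valid


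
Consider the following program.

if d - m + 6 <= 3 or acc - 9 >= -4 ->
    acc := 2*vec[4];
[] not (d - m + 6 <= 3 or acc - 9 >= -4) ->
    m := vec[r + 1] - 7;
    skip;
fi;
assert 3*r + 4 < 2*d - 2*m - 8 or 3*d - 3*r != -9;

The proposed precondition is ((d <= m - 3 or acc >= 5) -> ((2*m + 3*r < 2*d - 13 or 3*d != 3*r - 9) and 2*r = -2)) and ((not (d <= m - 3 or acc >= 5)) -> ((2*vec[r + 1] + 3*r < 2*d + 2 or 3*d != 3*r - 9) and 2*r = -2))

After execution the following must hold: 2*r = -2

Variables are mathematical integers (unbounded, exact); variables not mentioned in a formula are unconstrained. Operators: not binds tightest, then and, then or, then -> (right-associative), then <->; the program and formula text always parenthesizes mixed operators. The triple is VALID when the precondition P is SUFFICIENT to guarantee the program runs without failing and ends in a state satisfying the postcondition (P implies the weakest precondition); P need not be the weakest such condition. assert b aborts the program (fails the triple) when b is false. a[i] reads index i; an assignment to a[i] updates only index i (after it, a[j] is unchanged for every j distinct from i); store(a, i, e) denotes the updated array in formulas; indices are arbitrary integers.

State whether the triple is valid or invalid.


Working backward. After the program, 2*r = -2 must hold.
Before assert 3*r + 4 < 2*d - 2*m - 8 or 3*d - 3*r != -9: (2*m + 3*r < 2*d - 12 or 3*d != 3*r - 9) and 2*r = -2
Then branch requires (2*m + 3*r < 2*d - 12 or 3*d != 3*r - 9) and 2*r = -2; else branch requires (2*vec[r + 1] + 3*r < 2*d + 2 or 3*d != 3*r - 9) and 2*r = -2.
Before the if: ((d <= m - 3 or acc >= 5) -> ((2*m + 3*r < 2*d - 12 or 3*d != 3*r - 9) and 2*r = -2)) and ((not (d <= m - 3 or acc >= 5)) -> ((2*vec[r + 1] + 3*r < 2*d + 2 or 3*d != 3*r - 9) and 2*r = -2))
The weakest precondition is ((d <= m - 3 or acc >= 5) -> ((2*m + 3*r < 2*d - 12 or 3*d != 3*r - 9) and 2*r = -2)) and ((not (d <= m - 3 or acc >= 5)) -> ((2*vec[r + 1] + 3*r < 2*d + 2 or 3*d != 3*r - 9) and 2*r = -2)).
Check whether ((d <= m - 3 or acc >= 5) -> ((2*m + 3*r < 2*d - 13 or 3*d != 3*r - 9) and 2*r = -2)) and ((not (d <= m - 3 or acc >= 5)) -> ((2*vec[r + 1] + 3*r < 2*d + 2 or 3*d != 3*r - 9) and 2*r = -2)) implies it.
Every state satisfying the precondition satisfies the weakest precondition: the implication holds.
Answer: valid


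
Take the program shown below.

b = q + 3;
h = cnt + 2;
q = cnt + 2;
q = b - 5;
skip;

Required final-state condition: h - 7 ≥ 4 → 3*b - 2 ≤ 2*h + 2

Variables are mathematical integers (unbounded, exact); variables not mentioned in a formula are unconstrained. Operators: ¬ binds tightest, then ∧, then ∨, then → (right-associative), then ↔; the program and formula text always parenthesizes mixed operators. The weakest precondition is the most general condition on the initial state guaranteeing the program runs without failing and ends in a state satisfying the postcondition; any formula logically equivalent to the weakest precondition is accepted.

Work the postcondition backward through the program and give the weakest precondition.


Working backward. After the program, the postcondition h - 7 ≥ 4 → 3*b - 2 ≤ 2*h + 2 must hold; in canonical form it is h ≥ 11 → 3*b ≤ 2*h + 4.
Before skip: h ≥ 11 → 3*b ≤ 2*h + 4
Before q := b - 5: h ≥ 11 → 3*b ≤ 2*h + 4
Before q := cnt + 2: h ≥ 11 → 3*b ≤ 2*h + 4
Before h := cnt + 2: cnt ≥ 9 → 3*b ≤ 2*cnt + 8
Before b := q + 3: cnt ≥ 9 → 3*q ≤ 2*cnt - 1
Answer: WP = cnt ≥ 9 → 3*q ≤ 2*cnt - 1


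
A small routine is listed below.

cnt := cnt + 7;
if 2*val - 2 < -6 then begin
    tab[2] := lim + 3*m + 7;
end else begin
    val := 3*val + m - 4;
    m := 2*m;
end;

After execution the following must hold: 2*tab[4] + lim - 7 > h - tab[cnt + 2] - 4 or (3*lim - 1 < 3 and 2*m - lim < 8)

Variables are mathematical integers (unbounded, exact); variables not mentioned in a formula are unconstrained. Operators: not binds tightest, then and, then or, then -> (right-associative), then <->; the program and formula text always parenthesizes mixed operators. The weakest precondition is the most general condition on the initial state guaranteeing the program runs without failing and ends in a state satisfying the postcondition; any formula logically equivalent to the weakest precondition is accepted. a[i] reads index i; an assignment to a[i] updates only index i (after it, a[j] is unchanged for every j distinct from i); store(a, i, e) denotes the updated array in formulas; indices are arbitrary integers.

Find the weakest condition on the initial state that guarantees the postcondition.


Working backward. After the program, the postcondition 2*tab[4] + lim - 7 > h - tab[cnt + 2] - 4 or (3*lim - 1 < 3 and 2*m - lim < 8) must hold; in canonical form it is tab[cnt + 2] + 2*tab[4] + lim > h + 3 or (3*lim < 4 and 2*m < lim + 8).
Then branch requires 2*tab[4] + store(tab, 2, lim + 3*m + 7)[cnt + 2] + lim > h + 3 or (3*lim < 4 and 2*m < lim + 8); else branch requires tab[cnt + 2] + 2*tab[4] + lim > h + 3 or (3*lim < 4 and 4*m < lim + 8).
Before the if: (2*val < -4 -> (2*tab[4] + store(tab, 2, lim + 3*m + 7)[cnt + 2] + lim > h + 3 or (3*lim < 4 and 2*m < lim + 8))) and ((not (2*val < -4)) -> (tab[cnt + 2] + 2*tab[4] + lim > h + 3 or (3*lim < 4 and 4*m < lim + 8)))
Before cnt := cnt + 7: (2*val < -4 -> (2*tab[4] + store(tab, 2, lim + 3*m + 7)[cnt + 9] + lim > h + 3 or (3*lim < 4 and 2*m < lim + 8))) and ((not (2*val < -4)) -> (tab[cnt + 9] + 2*tab[4] + lim > h + 3 or (3*lim < 4 and 4*m < lim + 8)))
Answer: WP = (2*val < -4 -> (2*tab[4] + store(tab, 2, lim + 3*m + 7)[cnt + 9] + lim > h + 3 or (3*lim < 4 and 2*m < lim + 8))) and ((not (2*val < -4)) -> (tab[cnt + 9] + 2*tab[4] + lim > h + 3 or (3*lim < 4 and 4*m < lim + 8)))


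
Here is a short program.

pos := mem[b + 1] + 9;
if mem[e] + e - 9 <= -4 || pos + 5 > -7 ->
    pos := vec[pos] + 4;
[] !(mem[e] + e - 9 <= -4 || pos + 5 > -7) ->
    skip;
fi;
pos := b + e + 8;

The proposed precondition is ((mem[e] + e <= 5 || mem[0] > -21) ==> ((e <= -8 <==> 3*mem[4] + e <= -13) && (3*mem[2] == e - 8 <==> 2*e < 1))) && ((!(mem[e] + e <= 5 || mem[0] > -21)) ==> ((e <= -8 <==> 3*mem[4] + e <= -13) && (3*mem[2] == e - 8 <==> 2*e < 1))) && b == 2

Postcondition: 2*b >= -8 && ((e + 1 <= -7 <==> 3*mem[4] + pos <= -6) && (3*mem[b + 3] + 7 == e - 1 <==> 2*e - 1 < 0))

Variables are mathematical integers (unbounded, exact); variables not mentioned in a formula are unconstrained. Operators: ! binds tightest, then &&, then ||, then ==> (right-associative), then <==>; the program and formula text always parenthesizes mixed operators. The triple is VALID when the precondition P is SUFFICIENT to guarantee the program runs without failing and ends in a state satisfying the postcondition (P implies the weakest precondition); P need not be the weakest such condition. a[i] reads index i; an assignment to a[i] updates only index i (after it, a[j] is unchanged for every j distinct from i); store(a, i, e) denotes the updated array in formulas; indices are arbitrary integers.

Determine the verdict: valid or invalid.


Working backward. After the program, the postcondition 2*b >= -8 && ((e + 1 <= -7 <==> 3*mem[4] + pos <= -6) && (3*mem[b + 3] + 7 == e - 1 <==> 2*e - 1 < 0)) must hold; in canonical form it is 2*b >= -8 && (e <= -8 <==> 3*mem[4] + pos <= -6) && (3*mem[b + 3] == e - 8 <==> 2*e < 1).
Before pos := b + e + 8: 2*b >= -8 && (e <= -8 <==> 3*mem[4] + b + e <= -14) && (3*mem[b + 3] == e - 8 <==> 2*e < 1)
Then branch requires 2*b >= -8 && (e <= -8 <==> 3*mem[4] + b + e <= -14) && (3*mem[b + 3] == e - 8 <==> 2*e < 1); else branch requires 2*b >= -8 && (e <= -8 <==> 3*mem[4] + b + e <= -14) && (3*mem[b + 3] == e - 8 <==> 2*e < 1).
Before the if: ((mem[e] + e <= 5 || pos > -12) ==> (2*b >= -8 && (e <= -8 <==> 3*mem[4] + b + e <= -14) && (3*mem[b + 3] == e - 8 <==> 2*e < 1))) && ((!(mem[e] + e <= 5 || pos > -12)) ==> (2*b >= -8 && (e <= -8 <==> 3*mem[4] + b + e <= -14) && (3*mem[b + 3] == e - 8 <==> 2*e < 1)))
Before pos := mem[b + 1] + 9: ((mem[e] + e <= 5 || mem[b + 1] > -21) ==> (2*b >= -8 && (e <= -8 <==> 3*mem[4] + b + e <= -14) && (3*mem[b + 3] == e - 8 <==> 2*e < 1))) && ((!(mem[e] + e <= 5 || mem[b + 1] > -21)) ==> (2*b >= -8 && (e <= -8 <==> 3*mem[4] + b + e <= -14) && (3*mem[b + 3] == e - 8 <==> 2*e < 1)))
The weakest precondition is ((mem[e] + e <= 5 || mem[b + 1] > -21) ==> (2*b >= -8 && (e <= -8 <==> 3*mem[4] + b + e <= -14) && (3*mem[b + 3] == e - 8 <==> 2*e < 1))) && ((!(mem[e] + e <= 5 || mem[b + 1] > -21)) ==> (2*b >= -8 && (e <= -8 <==> 3*mem[4] + b + e <= -14) && (3*mem[b + 3] == e - 8 <==> 2*e < 1))).
Check whether ((mem[e] + e <= 5 || mem[0] > -21) ==> ((e <= -8 <==> 3*mem[4] + e <= -13) && (3*mem[2] == e - 8 <==> 2*e < 1))) && ((!(mem[e] + e <= 5 || mem[0] > -21)) ==> ((e <= -8 <==> 3*mem[4] + e <= -13) && (3*mem[2] == e - 8 <==> 2*e < 1))) && b == 2 implies it.
Countermodel: at the initial state b = 2, e = -10, mem = {[-10] = 16, [0] = -21, [2] = -6, [3] = -28430, [4] = -1, [5] = 25042, elsewhere 25042}, the precondition holds but the weakest precondition fails.
Answer: invalid
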